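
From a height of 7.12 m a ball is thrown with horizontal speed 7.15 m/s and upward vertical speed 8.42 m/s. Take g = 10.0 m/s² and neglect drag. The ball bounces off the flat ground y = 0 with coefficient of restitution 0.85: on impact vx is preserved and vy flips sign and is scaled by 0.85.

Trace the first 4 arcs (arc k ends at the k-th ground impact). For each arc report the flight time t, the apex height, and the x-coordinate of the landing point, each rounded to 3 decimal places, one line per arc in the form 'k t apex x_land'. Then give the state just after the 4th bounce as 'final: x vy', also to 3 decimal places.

1 2.302 10.665 16.463
2 2.483 7.705 34.215
3 2.110 5.567 49.304
4 1.794 4.022 62.130
final: 62.130 7.624

Arc 1: start y=7.120, vy=8.420 → t=2.302, apex=10.665, x_land=16.463, impact vy=-14.605
  bounce: vy ← 0.85·14.605 = 12.414
Arc 2: start y=0.000, vy=12.414 → t=2.483, apex=7.705, x_land=34.215, impact vy=-12.414
  bounce: vy ← 0.85·12.414 = 10.552
Arc 3: start y=0.000, vy=10.552 → t=2.110, apex=5.567, x_land=49.304, impact vy=-10.552
  bounce: vy ← 0.85·10.552 = 8.969
Arc 4: start y=0.000, vy=8.969 → t=1.794, apex=4.022, x_land=62.130, impact vy=-8.969
  bounce: vy ← 0.85·8.969 = 7.624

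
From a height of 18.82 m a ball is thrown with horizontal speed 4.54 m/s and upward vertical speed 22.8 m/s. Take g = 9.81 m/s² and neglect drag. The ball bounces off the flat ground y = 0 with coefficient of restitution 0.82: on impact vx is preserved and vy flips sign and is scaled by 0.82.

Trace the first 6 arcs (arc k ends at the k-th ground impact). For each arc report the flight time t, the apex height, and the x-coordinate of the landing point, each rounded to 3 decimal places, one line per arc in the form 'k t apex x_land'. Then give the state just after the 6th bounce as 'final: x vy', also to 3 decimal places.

1 5.364 45.315 24.351
2 4.985 30.470 46.982
3 4.088 20.488 65.539
4 3.352 13.776 80.756
5 2.748 9.263 93.234
6 2.254 6.229 103.466
final: 103.466 9.065

Arc 1: start y=18.820, vy=22.800 → t=5.364, apex=45.315, x_land=24.351, impact vy=-29.818
  bounce: vy ← 0.82·29.818 = 24.450
Arc 2: start y=0.000, vy=24.450 → t=4.985, apex=30.470, x_land=46.982, impact vy=-24.450
  bounce: vy ← 0.82·24.450 = 20.049
Arc 3: start y=0.000, vy=20.049 → t=4.088, apex=20.488, x_land=65.539, impact vy=-20.049
  bounce: vy ← 0.82·20.049 = 16.440
Arc 4: start y=0.000, vy=16.440 → t=3.352, apex=13.776, x_land=80.756, impact vy=-16.440
  bounce: vy ← 0.82·16.440 = 13.481
Arc 5: start y=0.000, vy=13.481 → t=2.748, apex=9.263, x_land=93.234, impact vy=-13.481
  bounce: vy ← 0.82·13.481 = 11.055
Arc 6: start y=0.000, vy=11.055 → t=2.254, apex=6.229, x_land=103.466, impact vy=-11.055
  bounce: vy ← 0.82·11.055 = 9.065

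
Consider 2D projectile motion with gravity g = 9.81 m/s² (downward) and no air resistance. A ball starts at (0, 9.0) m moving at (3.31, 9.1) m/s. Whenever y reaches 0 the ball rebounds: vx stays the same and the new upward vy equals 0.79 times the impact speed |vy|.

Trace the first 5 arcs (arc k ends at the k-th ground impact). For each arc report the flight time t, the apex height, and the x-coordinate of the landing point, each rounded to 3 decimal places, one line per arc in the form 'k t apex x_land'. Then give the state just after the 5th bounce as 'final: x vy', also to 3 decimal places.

1 2.569 13.221 8.505
2 2.594 8.251 17.091
3 2.049 5.149 23.874
4 1.619 3.214 29.232
5 1.279 2.006 33.465
final: 33.465 4.956

Arc 1: start y=9.000, vy=9.100 → t=2.569, apex=13.221, x_land=8.505, impact vy=-16.106
  bounce: vy ← 0.79·16.106 = 12.723
Arc 2: start y=0.000, vy=12.723 → t=2.594, apex=8.251, x_land=17.091, impact vy=-12.723
  bounce: vy ← 0.79·12.723 = 10.051
Arc 3: start y=0.000, vy=10.051 → t=2.049, apex=5.149, x_land=23.874, impact vy=-10.051
  bounce: vy ← 0.79·10.051 = 7.941
Arc 4: start y=0.000, vy=7.941 → t=1.619, apex=3.214, x_land=29.232, impact vy=-7.941
  bounce: vy ← 0.79·7.941 = 6.273
Arc 5: start y=0.000, vy=6.273 → t=1.279, apex=2.006, x_land=33.465, impact vy=-6.273
  bounce: vy ← 0.79·6.273 = 4.956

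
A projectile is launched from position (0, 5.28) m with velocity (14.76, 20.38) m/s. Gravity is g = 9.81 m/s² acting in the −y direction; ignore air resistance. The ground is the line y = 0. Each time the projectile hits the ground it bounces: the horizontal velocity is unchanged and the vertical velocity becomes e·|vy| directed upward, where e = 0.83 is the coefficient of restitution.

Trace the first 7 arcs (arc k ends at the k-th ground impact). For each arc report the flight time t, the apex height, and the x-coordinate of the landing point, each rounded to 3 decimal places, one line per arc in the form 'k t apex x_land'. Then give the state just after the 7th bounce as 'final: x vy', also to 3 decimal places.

1 4.400 26.449 64.938
2 3.855 18.221 121.834
3 3.199 12.552 169.058
4 2.656 8.647 208.254
5 2.204 5.957 240.787
6 1.829 4.104 267.789
7 1.518 2.827 290.200
final: 290.200 6.182

Arc 1: start y=5.280, vy=20.380 → t=4.400, apex=26.449, x_land=64.938, impact vy=-22.780
  bounce: vy ← 0.83·22.780 = 18.908
Arc 2: start y=0.000, vy=18.908 → t=3.855, apex=18.221, x_land=121.834, impact vy=-18.908
  bounce: vy ← 0.83·18.908 = 15.693
Arc 3: start y=0.000, vy=15.693 → t=3.199, apex=12.552, x_land=169.058, impact vy=-15.693
  bounce: vy ← 0.83·15.693 = 13.025
Arc 4: start y=0.000, vy=13.025 → t=2.656, apex=8.647, x_land=208.254, impact vy=-13.025
  bounce: vy ← 0.83·13.025 = 10.811
Arc 5: start y=0.000, vy=10.811 → t=2.204, apex=5.957, x_land=240.787, impact vy=-10.811
  bounce: vy ← 0.83·10.811 = 8.973
Arc 6: start y=0.000, vy=8.973 → t=1.829, apex=4.104, x_land=267.789, impact vy=-8.973
  bounce: vy ← 0.83·8.973 = 7.448
Arc 7: start y=0.000, vy=7.448 → t=1.518, apex=2.827, x_land=290.200, impact vy=-7.448
  bounce: vy ← 0.83·7.448 = 6.182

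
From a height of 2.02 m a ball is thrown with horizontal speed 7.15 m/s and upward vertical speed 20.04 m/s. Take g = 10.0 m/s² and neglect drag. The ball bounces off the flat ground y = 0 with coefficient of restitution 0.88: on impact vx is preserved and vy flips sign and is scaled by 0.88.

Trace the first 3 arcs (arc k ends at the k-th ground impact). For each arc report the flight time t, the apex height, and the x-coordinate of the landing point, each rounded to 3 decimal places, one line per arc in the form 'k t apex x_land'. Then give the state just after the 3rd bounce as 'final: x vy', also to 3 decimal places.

1 4.106 22.100 29.361
2 3.700 17.114 55.817
3 3.256 13.253 79.099
final: 79.099 14.327

Arc 1: start y=2.020, vy=20.040 → t=4.106, apex=22.100, x_land=29.361, impact vy=-21.024
  bounce: vy ← 0.88·21.024 = 18.501
Arc 2: start y=0.000, vy=18.501 → t=3.700, apex=17.114, x_land=55.817, impact vy=-18.501
  bounce: vy ← 0.88·18.501 = 16.281
Arc 3: start y=0.000, vy=16.281 → t=3.256, apex=13.253, x_land=79.099, impact vy=-16.281
  bounce: vy ← 0.88·16.281 = 14.327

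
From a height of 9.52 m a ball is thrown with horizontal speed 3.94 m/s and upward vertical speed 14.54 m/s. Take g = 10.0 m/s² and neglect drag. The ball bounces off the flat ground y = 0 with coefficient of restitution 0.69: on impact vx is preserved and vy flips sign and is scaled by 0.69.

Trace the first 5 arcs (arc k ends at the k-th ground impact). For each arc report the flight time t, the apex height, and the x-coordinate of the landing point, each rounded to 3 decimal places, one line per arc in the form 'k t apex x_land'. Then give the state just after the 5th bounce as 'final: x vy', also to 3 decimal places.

1 3.459 20.091 13.627
2 2.766 9.565 24.526
3 1.909 4.554 32.046
4 1.317 2.168 37.235
5 0.909 1.032 40.815
final: 40.815 3.135

Arc 1: start y=9.520, vy=14.540 → t=3.459, apex=20.091, x_land=13.627, impact vy=-20.045
  bounce: vy ← 0.69·20.045 = 13.831
Arc 2: start y=0.000, vy=13.831 → t=2.766, apex=9.565, x_land=24.526, impact vy=-13.831
  bounce: vy ← 0.69·13.831 = 9.544
Arc 3: start y=0.000, vy=9.544 → t=1.909, apex=4.554, x_land=32.046, impact vy=-9.544
  bounce: vy ← 0.69·9.544 = 6.585
Arc 4: start y=0.000, vy=6.585 → t=1.317, apex=2.168, x_land=37.235, impact vy=-6.585
  bounce: vy ← 0.69·6.585 = 4.544
Arc 5: start y=0.000, vy=4.544 → t=0.909, apex=1.032, x_land=40.815, impact vy=-4.544
  bounce: vy ← 0.69·4.544 = 3.135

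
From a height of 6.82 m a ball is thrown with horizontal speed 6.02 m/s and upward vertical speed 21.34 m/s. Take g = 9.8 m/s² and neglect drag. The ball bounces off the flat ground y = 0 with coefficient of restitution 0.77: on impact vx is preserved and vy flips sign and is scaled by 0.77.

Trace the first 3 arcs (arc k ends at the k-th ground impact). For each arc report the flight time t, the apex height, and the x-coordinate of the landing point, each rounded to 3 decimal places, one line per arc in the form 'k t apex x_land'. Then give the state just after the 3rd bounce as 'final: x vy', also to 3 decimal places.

Arc 1: start y=6.820, vy=21.340 → t=4.654, apex=30.054, x_land=28.018, impact vy=-24.271
  bounce: vy ← 0.77·24.271 = 18.688
Arc 2: start y=0.000, vy=18.688 → t=3.814, apex=17.819, x_land=50.978, impact vy=-18.688
  bounce: vy ← 0.77·18.688 = 14.390
Arc 3: start y=0.000, vy=14.390 → t=2.937, apex=10.565, x_land=68.657, impact vy=-14.390
  bounce: vy ← 0.77·14.390 = 11.080

1 4.654 30.054 28.018
2 3.814 17.819 50.978
3 2.937 10.565 68.657
final: 68.657 11.080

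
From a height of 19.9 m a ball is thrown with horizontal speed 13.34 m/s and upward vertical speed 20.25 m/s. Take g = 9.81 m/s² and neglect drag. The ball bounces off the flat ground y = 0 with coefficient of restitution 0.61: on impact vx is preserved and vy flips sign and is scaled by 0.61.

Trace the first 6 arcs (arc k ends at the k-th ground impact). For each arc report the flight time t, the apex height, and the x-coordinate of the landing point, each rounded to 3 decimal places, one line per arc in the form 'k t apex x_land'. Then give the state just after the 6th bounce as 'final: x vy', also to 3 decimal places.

Arc 1: start y=19.900, vy=20.250 → t=4.948, apex=40.800, x_land=66.011, impact vy=-28.293
  bounce: vy ← 0.61·28.293 = 17.259
Arc 2: start y=0.000, vy=17.259 → t=3.519, apex=15.182, x_land=112.949, impact vy=-17.259
  bounce: vy ← 0.61·17.259 = 10.528
Arc 3: start y=0.000, vy=10.528 → t=2.146, apex=5.649, x_land=141.581, impact vy=-10.528
  bounce: vy ← 0.61·10.528 = 6.422
Arc 4: start y=0.000, vy=6.422 → t=1.309, apex=2.102, x_land=159.047, impact vy=-6.422
  bounce: vy ← 0.61·6.422 = 3.917
Arc 5: start y=0.000, vy=3.917 → t=0.799, apex=0.782, x_land=169.701, impact vy=-3.917
  bounce: vy ← 0.61·3.917 = 2.390
Arc 6: start y=0.000, vy=2.390 → t=0.487, apex=0.291, x_land=176.200, impact vy=-2.390
  bounce: vy ← 0.61·2.390 = 1.458

1 4.948 40.800 66.011
2 3.519 15.182 112.949
3 2.146 5.649 141.581
4 1.309 2.102 159.047
5 0.799 0.782 169.701
6 0.487 0.291 176.200
final: 176.200 1.458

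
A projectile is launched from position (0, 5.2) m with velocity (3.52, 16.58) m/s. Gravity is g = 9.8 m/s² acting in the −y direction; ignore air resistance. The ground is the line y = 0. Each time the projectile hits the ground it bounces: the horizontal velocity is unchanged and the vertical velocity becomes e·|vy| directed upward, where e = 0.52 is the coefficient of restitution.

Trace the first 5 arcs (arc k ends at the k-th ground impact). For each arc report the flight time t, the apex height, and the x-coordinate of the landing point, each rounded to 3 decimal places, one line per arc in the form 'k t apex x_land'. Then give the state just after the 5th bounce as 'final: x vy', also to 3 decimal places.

Arc 1: start y=5.200, vy=16.580 → t=3.673, apex=19.225, x_land=12.928, impact vy=-19.412
  bounce: vy ← 0.52·19.412 = 10.094
Arc 2: start y=0.000, vy=10.094 → t=2.060, apex=5.199, x_land=20.179, impact vy=-10.094
  bounce: vy ← 0.52·10.094 = 5.249
Arc 3: start y=0.000, vy=5.249 → t=1.071, apex=1.406, x_land=23.950, impact vy=-5.249
  bounce: vy ← 0.52·5.249 = 2.729
Arc 4: start y=0.000, vy=2.729 → t=0.557, apex=0.380, x_land=25.910, impact vy=-2.729
  bounce: vy ← 0.52·2.729 = 1.419
Arc 5: start y=0.000, vy=1.419 → t=0.290, apex=0.103, x_land=26.930, impact vy=-1.419
  bounce: vy ← 0.52·1.419 = 0.738

1 3.673 19.225 12.928
2 2.060 5.199 20.179
3 1.071 1.406 23.950
4 0.557 0.380 25.910
5 0.290 0.103 26.930
final: 26.930 0.738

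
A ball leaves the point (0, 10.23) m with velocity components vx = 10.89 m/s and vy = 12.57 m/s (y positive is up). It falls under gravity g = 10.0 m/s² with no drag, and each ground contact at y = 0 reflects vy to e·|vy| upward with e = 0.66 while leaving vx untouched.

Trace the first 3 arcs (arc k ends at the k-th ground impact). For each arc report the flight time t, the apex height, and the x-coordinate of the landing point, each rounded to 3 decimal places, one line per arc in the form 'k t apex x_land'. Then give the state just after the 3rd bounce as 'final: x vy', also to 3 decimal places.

Arc 1: start y=10.230, vy=12.570 → t=3.161, apex=18.130, x_land=34.426, impact vy=-19.042
  bounce: vy ← 0.66·19.042 = 12.568
Arc 2: start y=0.000, vy=12.568 → t=2.514, apex=7.898, x_land=61.798, impact vy=-12.568
  bounce: vy ← 0.66·12.568 = 8.295
Arc 3: start y=0.000, vy=8.295 → t=1.659, apex=3.440, x_land=79.864, impact vy=-8.295
  bounce: vy ← 0.66·8.295 = 5.475

1 3.161 18.130 34.426
2 2.514 7.898 61.798
3 1.659 3.440 79.864
final: 79.864 5.475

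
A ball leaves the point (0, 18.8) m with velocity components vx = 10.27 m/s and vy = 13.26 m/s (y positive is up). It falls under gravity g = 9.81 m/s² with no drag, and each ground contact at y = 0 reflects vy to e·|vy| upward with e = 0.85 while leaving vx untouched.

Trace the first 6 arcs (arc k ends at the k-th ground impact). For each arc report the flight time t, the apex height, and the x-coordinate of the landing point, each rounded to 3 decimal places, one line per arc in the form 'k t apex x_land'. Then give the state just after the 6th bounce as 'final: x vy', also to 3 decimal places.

Arc 1: start y=18.800, vy=13.260 → t=3.731, apex=27.762, x_land=38.315, impact vy=-23.338
  bounce: vy ← 0.85·23.338 = 19.838
Arc 2: start y=0.000, vy=19.838 → t=4.044, apex=20.058, x_land=79.850, impact vy=-19.838
  bounce: vy ← 0.85·19.838 = 16.862
Arc 3: start y=0.000, vy=16.862 → t=3.438, apex=14.492, x_land=115.156, impact vy=-16.862
  bounce: vy ← 0.85·16.862 = 14.333
Arc 4: start y=0.000, vy=14.333 → t=2.922, apex=10.470, x_land=145.165, impact vy=-14.333
  bounce: vy ← 0.85·14.333 = 12.183
Arc 5: start y=0.000, vy=12.183 → t=2.484, apex=7.565, x_land=170.674, impact vy=-12.183
  bounce: vy ← 0.85·12.183 = 10.355
Arc 6: start y=0.000, vy=10.355 → t=2.111, apex=5.466, x_land=192.356, impact vy=-10.355
  bounce: vy ← 0.85·10.355 = 8.802

1 3.731 27.762 38.315
2 4.044 20.058 79.850
3 3.438 14.492 115.156
4 2.922 10.470 145.165
5 2.484 7.565 170.674
6 2.111 5.466 192.356
final: 192.356 8.802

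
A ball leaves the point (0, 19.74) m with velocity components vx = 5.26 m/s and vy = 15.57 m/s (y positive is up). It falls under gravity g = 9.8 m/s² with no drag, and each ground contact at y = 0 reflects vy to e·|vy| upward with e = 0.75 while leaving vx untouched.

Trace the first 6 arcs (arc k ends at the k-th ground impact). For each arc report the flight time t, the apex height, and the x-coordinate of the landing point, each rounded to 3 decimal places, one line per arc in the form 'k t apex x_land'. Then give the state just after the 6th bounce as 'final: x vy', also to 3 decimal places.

Arc 1: start y=19.740, vy=15.570 → t=4.149, apex=32.109, x_land=21.822, impact vy=-25.086
  bounce: vy ← 0.75·25.086 = 18.815
Arc 2: start y=0.000, vy=18.815 → t=3.840, apex=18.061, x_land=42.019, impact vy=-18.815
  bounce: vy ← 0.75·18.815 = 14.111
Arc 3: start y=0.000, vy=14.111 → t=2.880, apex=10.159, x_land=57.167, impact vy=-14.111
  bounce: vy ← 0.75·14.111 = 10.583
Arc 4: start y=0.000, vy=10.583 → t=2.160, apex=5.715, x_land=68.528, impact vy=-10.583
  bounce: vy ← 0.75·10.583 = 7.938
Arc 5: start y=0.000, vy=7.938 → t=1.620, apex=3.214, x_land=77.048, impact vy=-7.938
  bounce: vy ← 0.75·7.938 = 5.953
Arc 6: start y=0.000, vy=5.953 → t=1.215, apex=1.808, x_land=83.439, impact vy=-5.953
  bounce: vy ← 0.75·5.953 = 4.465

1 4.149 32.109 21.822
2 3.840 18.061 42.019
3 2.880 10.159 57.167
4 2.160 5.715 68.528
5 1.620 3.214 77.048
6 1.215 1.808 83.439
final: 83.439 4.465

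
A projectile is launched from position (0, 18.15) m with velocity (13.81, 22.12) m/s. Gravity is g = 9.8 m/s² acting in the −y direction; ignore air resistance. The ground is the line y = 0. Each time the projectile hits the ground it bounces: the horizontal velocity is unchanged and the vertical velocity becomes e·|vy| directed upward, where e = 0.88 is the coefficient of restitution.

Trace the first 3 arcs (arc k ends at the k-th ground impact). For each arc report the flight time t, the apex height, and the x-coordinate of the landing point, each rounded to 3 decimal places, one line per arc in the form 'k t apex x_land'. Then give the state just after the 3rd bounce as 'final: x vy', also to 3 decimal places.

Arc 1: start y=18.150, vy=22.120 → t=5.223, apex=43.114, x_land=72.135, impact vy=-29.069
  bounce: vy ← 0.88·29.069 = 25.581
Arc 2: start y=0.000, vy=25.581 → t=5.221, apex=33.387, x_land=144.232, impact vy=-25.581
  bounce: vy ← 0.88·25.581 = 22.511
Arc 3: start y=0.000, vy=22.511 → t=4.594, apex=25.855, x_land=207.678, impact vy=-22.511
  bounce: vy ← 0.88·22.511 = 19.810

1 5.223 43.114 72.135
2 5.221 33.387 144.232
3 4.594 25.855 207.678
final: 207.678 19.810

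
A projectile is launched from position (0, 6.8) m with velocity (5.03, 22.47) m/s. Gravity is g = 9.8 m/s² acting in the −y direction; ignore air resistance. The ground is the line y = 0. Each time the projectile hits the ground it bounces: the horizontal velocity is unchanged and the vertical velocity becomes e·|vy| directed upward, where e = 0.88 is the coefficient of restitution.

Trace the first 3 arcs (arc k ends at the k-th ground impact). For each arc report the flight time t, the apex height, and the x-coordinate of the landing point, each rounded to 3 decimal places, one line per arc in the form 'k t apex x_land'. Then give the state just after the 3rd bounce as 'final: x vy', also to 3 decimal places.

1 4.871 32.560 24.499
2 4.537 25.215 47.320
3 3.992 19.526 67.402
final: 67.402 17.216

Arc 1: start y=6.800, vy=22.470 → t=4.871, apex=32.560, x_land=24.499, impact vy=-25.262
  bounce: vy ← 0.88·25.262 = 22.231
Arc 2: start y=0.000, vy=22.231 → t=4.537, apex=25.215, x_land=47.320, impact vy=-22.231
  bounce: vy ← 0.88·22.231 = 19.563
Arc 3: start y=0.000, vy=19.563 → t=3.992, apex=19.526, x_land=67.402, impact vy=-19.563
  bounce: vy ← 0.88·19.563 = 17.216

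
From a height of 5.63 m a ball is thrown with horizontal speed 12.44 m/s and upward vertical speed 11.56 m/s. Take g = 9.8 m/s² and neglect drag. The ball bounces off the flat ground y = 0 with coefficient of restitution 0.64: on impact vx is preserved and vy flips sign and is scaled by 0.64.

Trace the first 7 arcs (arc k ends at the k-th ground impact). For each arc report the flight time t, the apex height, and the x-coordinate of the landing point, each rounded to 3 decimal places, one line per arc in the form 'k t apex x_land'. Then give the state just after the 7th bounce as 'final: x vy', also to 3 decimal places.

1 2.773 12.448 34.502
2 2.040 5.099 59.881
3 1.306 2.088 76.124
4 0.836 0.855 86.520
5 0.535 0.350 93.173
6 0.342 0.144 97.431
7 0.219 0.059 100.156
final: 100.156 0.687

Arc 1: start y=5.630, vy=11.560 → t=2.773, apex=12.448, x_land=34.502, impact vy=-15.620
  bounce: vy ← 0.64·15.620 = 9.997
Arc 2: start y=0.000, vy=9.997 → t=2.040, apex=5.099, x_land=59.881, impact vy=-9.997
  bounce: vy ← 0.64·9.997 = 6.398
Arc 3: start y=0.000, vy=6.398 → t=1.306, apex=2.088, x_land=76.124, impact vy=-6.398
  bounce: vy ← 0.64·6.398 = 4.095
Arc 4: start y=0.000, vy=4.095 → t=0.836, apex=0.855, x_land=86.520, impact vy=-4.095
  bounce: vy ← 0.64·4.095 = 2.621
Arc 5: start y=0.000, vy=2.621 → t=0.535, apex=0.350, x_land=93.173, impact vy=-2.621
  bounce: vy ← 0.64·2.621 = 1.677
Arc 6: start y=0.000, vy=1.677 → t=0.342, apex=0.144, x_land=97.431, impact vy=-1.677
  bounce: vy ← 0.64·1.677 = 1.073
Arc 7: start y=0.000, vy=1.073 → t=0.219, apex=0.059, x_land=100.156, impact vy=-1.073
  bounce: vy ← 0.64·1.073 = 0.687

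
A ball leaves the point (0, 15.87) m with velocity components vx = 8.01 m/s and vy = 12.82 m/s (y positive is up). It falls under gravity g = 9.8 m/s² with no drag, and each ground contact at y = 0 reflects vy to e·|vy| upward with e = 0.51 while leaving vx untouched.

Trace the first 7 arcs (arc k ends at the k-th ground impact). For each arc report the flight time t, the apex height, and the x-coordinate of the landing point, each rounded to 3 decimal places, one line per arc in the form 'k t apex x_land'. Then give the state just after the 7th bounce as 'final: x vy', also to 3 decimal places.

1 3.533 24.255 28.300
2 2.269 6.309 46.477
3 1.157 1.641 55.748
4 0.590 0.427 60.476
5 0.301 0.111 62.887
6 0.154 0.029 64.117
7 0.078 0.008 64.744
final: 64.744 0.196

Arc 1: start y=15.870, vy=12.820 → t=3.533, apex=24.255, x_land=28.300, impact vy=-21.804
  bounce: vy ← 0.51·21.804 = 11.120
Arc 2: start y=0.000, vy=11.120 → t=2.269, apex=6.309, x_land=46.477, impact vy=-11.120
  bounce: vy ← 0.51·11.120 = 5.671
Arc 3: start y=0.000, vy=5.671 → t=1.157, apex=1.641, x_land=55.748, impact vy=-5.671
  bounce: vy ← 0.51·5.671 = 2.892
Arc 4: start y=0.000, vy=2.892 → t=0.590, apex=0.427, x_land=60.476, impact vy=-2.892
  bounce: vy ← 0.51·2.892 = 1.475
Arc 5: start y=0.000, vy=1.475 → t=0.301, apex=0.111, x_land=62.887, impact vy=-1.475
  bounce: vy ← 0.51·1.475 = 0.752
Arc 6: start y=0.000, vy=0.752 → t=0.154, apex=0.029, x_land=64.117, impact vy=-0.752
  bounce: vy ← 0.51·0.752 = 0.384
Arc 7: start y=0.000, vy=0.384 → t=0.078, apex=0.008, x_land=64.744, impact vy=-0.384
  bounce: vy ← 0.51·0.384 = 0.196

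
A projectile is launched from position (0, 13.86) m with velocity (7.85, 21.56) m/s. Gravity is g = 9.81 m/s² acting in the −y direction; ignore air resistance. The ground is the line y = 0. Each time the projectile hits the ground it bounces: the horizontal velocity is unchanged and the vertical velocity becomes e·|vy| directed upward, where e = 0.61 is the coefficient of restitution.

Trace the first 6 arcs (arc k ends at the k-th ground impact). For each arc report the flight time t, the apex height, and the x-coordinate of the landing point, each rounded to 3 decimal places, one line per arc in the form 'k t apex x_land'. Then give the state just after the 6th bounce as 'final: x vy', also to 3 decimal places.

Arc 1: start y=13.860, vy=21.560 → t=4.965, apex=37.552, x_land=38.973, impact vy=-27.143
  bounce: vy ← 0.61·27.143 = 16.558
Arc 2: start y=0.000, vy=16.558 → t=3.376, apex=13.973, x_land=65.471, impact vy=-16.558
  bounce: vy ← 0.61·16.558 = 10.100
Arc 3: start y=0.000, vy=10.100 → t=2.059, apex=5.199, x_land=81.636, impact vy=-10.100
  bounce: vy ← 0.61·10.100 = 6.161
Arc 4: start y=0.000, vy=6.161 → t=1.256, apex=1.935, x_land=91.496, impact vy=-6.161
  bounce: vy ← 0.61·6.161 = 3.758
Arc 5: start y=0.000, vy=3.758 → t=0.766, apex=0.720, x_land=97.511, impact vy=-3.758
  bounce: vy ← 0.61·3.758 = 2.293
Arc 6: start y=0.000, vy=2.293 → t=0.467, apex=0.268, x_land=101.180, impact vy=-2.293
  bounce: vy ← 0.61·2.293 = 1.398

1 4.965 37.552 38.973
2 3.376 13.973 65.471
3 2.059 5.199 81.636
4 1.256 1.935 91.496
5 0.766 0.720 97.511
6 0.467 0.268 101.180
final: 101.180 1.398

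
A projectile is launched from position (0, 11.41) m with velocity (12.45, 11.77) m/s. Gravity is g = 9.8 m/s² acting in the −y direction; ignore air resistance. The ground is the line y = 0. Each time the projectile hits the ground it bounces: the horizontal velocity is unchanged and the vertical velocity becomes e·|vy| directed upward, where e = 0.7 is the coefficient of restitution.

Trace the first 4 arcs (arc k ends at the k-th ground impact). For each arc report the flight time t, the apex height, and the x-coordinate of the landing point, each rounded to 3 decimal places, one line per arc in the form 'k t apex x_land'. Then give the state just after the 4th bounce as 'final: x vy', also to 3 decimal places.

Arc 1: start y=11.410, vy=11.770 → t=3.143, apex=18.478, x_land=39.130, impact vy=-19.031
  bounce: vy ← 0.7·19.031 = 13.322
Arc 2: start y=0.000, vy=13.322 → t=2.719, apex=9.054, x_land=72.977, impact vy=-13.322
  bounce: vy ← 0.7·13.322 = 9.325
Arc 3: start y=0.000, vy=9.325 → t=1.903, apex=4.437, x_land=96.670, impact vy=-9.325
  bounce: vy ← 0.7·9.325 = 6.528
Arc 4: start y=0.000, vy=6.528 → t=1.332, apex=2.174, x_land=113.256, impact vy=-6.528
  bounce: vy ← 0.7·6.528 = 4.569

1 3.143 18.478 39.130
2 2.719 9.054 72.977
3 1.903 4.437 96.670
4 1.332 2.174 113.256
final: 113.256 4.569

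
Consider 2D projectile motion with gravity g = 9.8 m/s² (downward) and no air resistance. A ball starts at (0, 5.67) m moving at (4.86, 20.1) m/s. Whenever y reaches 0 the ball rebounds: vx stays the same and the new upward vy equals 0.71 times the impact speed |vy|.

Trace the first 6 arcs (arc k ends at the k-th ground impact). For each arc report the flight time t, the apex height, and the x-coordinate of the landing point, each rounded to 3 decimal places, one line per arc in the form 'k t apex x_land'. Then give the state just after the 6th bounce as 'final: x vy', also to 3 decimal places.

1 4.367 26.283 21.224
2 3.289 13.249 37.207
3 2.335 6.679 48.555
4 1.658 3.367 56.612
5 1.177 1.697 62.332
6 0.836 0.856 66.394
final: 66.394 2.907

Arc 1: start y=5.670, vy=20.100 → t=4.367, apex=26.283, x_land=21.224, impact vy=-22.697
  bounce: vy ← 0.71·22.697 = 16.115
Arc 2: start y=0.000, vy=16.115 → t=3.289, apex=13.249, x_land=37.207, impact vy=-16.115
  bounce: vy ← 0.71·16.115 = 11.441
Arc 3: start y=0.000, vy=11.441 → t=2.335, apex=6.679, x_land=48.555, impact vy=-11.441
  bounce: vy ← 0.71·11.441 = 8.123
Arc 4: start y=0.000, vy=8.123 → t=1.658, apex=3.367, x_land=56.612, impact vy=-8.123
  bounce: vy ← 0.71·8.123 = 5.768
Arc 5: start y=0.000, vy=5.768 → t=1.177, apex=1.697, x_land=62.332, impact vy=-5.768
  bounce: vy ← 0.71·5.768 = 4.095
Arc 6: start y=0.000, vy=4.095 → t=0.836, apex=0.856, x_land=66.394, impact vy=-4.095
  bounce: vy ← 0.71·4.095 = 2.907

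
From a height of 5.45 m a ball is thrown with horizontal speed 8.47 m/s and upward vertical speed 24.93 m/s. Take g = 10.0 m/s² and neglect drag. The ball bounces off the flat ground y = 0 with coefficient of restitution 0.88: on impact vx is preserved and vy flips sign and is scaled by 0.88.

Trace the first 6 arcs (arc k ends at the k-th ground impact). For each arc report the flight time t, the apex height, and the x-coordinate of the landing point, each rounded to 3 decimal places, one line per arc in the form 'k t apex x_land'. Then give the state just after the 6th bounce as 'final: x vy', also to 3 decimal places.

1 5.196 36.525 44.008
2 4.757 28.285 84.299
3 4.186 21.904 119.755
4 3.684 16.962 150.957
5 3.242 13.136 178.414
6 2.853 10.172 202.576
final: 202.576 12.552

Arc 1: start y=5.450, vy=24.930 → t=5.196, apex=36.525, x_land=44.008, impact vy=-27.028
  bounce: vy ← 0.88·27.028 = 23.785
Arc 2: start y=0.000, vy=23.785 → t=4.757, apex=28.285, x_land=84.299, impact vy=-23.785
  bounce: vy ← 0.88·23.785 = 20.930
Arc 3: start y=0.000, vy=20.930 → t=4.186, apex=21.904, x_land=119.755, impact vy=-20.930
  bounce: vy ← 0.88·20.930 = 18.419
Arc 4: start y=0.000, vy=18.419 → t=3.684, apex=16.962, x_land=150.957, impact vy=-18.419
  bounce: vy ← 0.88·18.419 = 16.208
Arc 5: start y=0.000, vy=16.208 → t=3.242, apex=13.136, x_land=178.414, impact vy=-16.208
  bounce: vy ← 0.88·16.208 = 14.263
Arc 6: start y=0.000, vy=14.263 → t=2.853, apex=10.172, x_land=202.576, impact vy=-14.263
  bounce: vy ← 0.88·14.263 = 12.552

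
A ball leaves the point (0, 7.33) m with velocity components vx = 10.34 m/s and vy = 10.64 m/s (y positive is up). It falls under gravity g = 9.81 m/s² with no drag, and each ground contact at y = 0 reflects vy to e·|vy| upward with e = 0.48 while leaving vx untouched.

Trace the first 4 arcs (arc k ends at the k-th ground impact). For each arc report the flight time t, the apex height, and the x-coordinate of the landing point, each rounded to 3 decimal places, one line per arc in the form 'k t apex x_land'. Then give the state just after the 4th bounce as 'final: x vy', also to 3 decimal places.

Arc 1: start y=7.330, vy=10.640 → t=2.719, apex=13.100, x_land=28.113, impact vy=-16.032
  bounce: vy ← 0.48·16.032 = 7.695
Arc 2: start y=0.000, vy=7.695 → t=1.569, apex=3.018, x_land=44.335, impact vy=-7.695
  bounce: vy ← 0.48·7.695 = 3.694
Arc 3: start y=0.000, vy=3.694 → t=0.753, apex=0.695, x_land=52.122, impact vy=-3.694
  bounce: vy ← 0.48·3.694 = 1.773
Arc 4: start y=0.000, vy=1.773 → t=0.361, apex=0.160, x_land=55.859, impact vy=-1.773
  bounce: vy ← 0.48·1.773 = 0.851

1 2.719 13.100 28.113
2 1.569 3.018 44.335
3 0.753 0.695 52.122
4 0.361 0.160 55.859
final: 55.859 0.851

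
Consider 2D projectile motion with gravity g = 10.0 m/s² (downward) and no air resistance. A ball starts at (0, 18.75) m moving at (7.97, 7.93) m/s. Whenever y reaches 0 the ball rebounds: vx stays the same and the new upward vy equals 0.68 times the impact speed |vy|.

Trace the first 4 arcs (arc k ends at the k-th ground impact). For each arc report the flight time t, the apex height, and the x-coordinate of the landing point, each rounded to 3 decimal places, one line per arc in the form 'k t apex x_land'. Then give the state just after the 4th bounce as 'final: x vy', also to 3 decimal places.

Arc 1: start y=18.750, vy=7.930 → t=2.886, apex=21.894, x_land=22.998, impact vy=-20.926
  bounce: vy ← 0.68·20.926 = 14.229
Arc 2: start y=0.000, vy=14.229 → t=2.846, apex=10.124, x_land=45.680, impact vy=-14.229
  bounce: vy ← 0.68·14.229 = 9.676
Arc 3: start y=0.000, vy=9.676 → t=1.935, apex=4.681, x_land=61.103, impact vy=-9.676
  bounce: vy ← 0.68·9.676 = 6.580
Arc 4: start y=0.000, vy=6.580 → t=1.316, apex=2.165, x_land=71.591, impact vy=-6.580
  bounce: vy ← 0.68·6.580 = 4.474

1 2.886 21.894 22.998
2 2.846 10.124 45.680
3 1.935 4.681 61.103
4 1.316 2.165 71.591
final: 71.591 4.474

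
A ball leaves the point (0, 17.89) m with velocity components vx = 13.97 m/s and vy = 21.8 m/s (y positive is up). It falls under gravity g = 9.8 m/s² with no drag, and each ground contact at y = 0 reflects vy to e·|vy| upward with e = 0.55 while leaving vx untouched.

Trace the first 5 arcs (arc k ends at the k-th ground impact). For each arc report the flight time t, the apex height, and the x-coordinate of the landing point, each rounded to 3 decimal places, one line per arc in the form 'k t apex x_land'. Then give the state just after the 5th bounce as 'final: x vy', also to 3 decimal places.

1 5.157 42.137 72.043
2 3.226 12.746 117.106
3 1.774 3.856 141.891
4 0.976 1.166 155.522
5 0.537 0.353 163.020
final: 163.020 1.446

Arc 1: start y=17.890, vy=21.800 → t=5.157, apex=42.137, x_land=72.043, impact vy=-28.738
  bounce: vy ← 0.55·28.738 = 15.806
Arc 2: start y=0.000, vy=15.806 → t=3.226, apex=12.746, x_land=117.106, impact vy=-15.806
  bounce: vy ← 0.55·15.806 = 8.693
Arc 3: start y=0.000, vy=8.693 → t=1.774, apex=3.856, x_land=141.891, impact vy=-8.693
  bounce: vy ← 0.55·8.693 = 4.781
Arc 4: start y=0.000, vy=4.781 → t=0.976, apex=1.166, x_land=155.522, impact vy=-4.781
  bounce: vy ← 0.55·4.781 = 2.630
Arc 5: start y=0.000, vy=2.630 → t=0.537, apex=0.353, x_land=163.020, impact vy=-2.630
  bounce: vy ← 0.55·2.630 = 1.446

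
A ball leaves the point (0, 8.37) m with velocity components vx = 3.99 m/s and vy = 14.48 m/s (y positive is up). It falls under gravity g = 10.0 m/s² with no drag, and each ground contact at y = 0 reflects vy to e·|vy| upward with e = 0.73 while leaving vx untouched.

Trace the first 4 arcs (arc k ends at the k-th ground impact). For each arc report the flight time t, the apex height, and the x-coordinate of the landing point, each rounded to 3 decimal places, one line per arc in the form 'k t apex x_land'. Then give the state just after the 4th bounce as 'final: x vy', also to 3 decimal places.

1 3.390 18.854 13.525
2 2.835 10.047 24.837
3 2.070 5.354 33.095
4 1.511 2.853 39.123
final: 39.123 5.514

Arc 1: start y=8.370, vy=14.480 → t=3.390, apex=18.854, x_land=13.525, impact vy=-19.418
  bounce: vy ← 0.73·19.418 = 14.175
Arc 2: start y=0.000, vy=14.175 → t=2.835, apex=10.047, x_land=24.837, impact vy=-14.175
  bounce: vy ← 0.73·14.175 = 10.348
Arc 3: start y=0.000, vy=10.348 → t=2.070, apex=5.354, x_land=33.095, impact vy=-10.348
  bounce: vy ← 0.73·10.348 = 7.554
Arc 4: start y=0.000, vy=7.554 → t=1.511, apex=2.853, x_land=39.123, impact vy=-7.554
  bounce: vy ← 0.73·7.554 = 5.514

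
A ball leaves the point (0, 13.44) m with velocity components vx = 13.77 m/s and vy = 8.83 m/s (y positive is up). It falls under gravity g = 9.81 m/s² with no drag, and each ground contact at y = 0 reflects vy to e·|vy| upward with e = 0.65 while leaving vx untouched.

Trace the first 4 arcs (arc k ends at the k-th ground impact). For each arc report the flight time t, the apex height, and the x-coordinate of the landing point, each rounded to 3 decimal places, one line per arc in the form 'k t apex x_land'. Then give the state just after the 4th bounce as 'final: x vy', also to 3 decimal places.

1 2.784 17.414 38.340
2 2.449 7.357 72.069
3 1.592 3.108 93.993
4 1.035 1.313 108.244
final: 108.244 3.300

Arc 1: start y=13.440, vy=8.830 → t=2.784, apex=17.414, x_land=38.340, impact vy=-18.484
  bounce: vy ← 0.65·18.484 = 12.015
Arc 2: start y=0.000, vy=12.015 → t=2.449, apex=7.357, x_land=72.069, impact vy=-12.015
  bounce: vy ← 0.65·12.015 = 7.810
Arc 3: start y=0.000, vy=7.810 → t=1.592, apex=3.108, x_land=93.993, impact vy=-7.810
  bounce: vy ← 0.65·7.810 = 5.076
Arc 4: start y=0.000, vy=5.076 → t=1.035, apex=1.313, x_land=108.244, impact vy=-5.076
  bounce: vy ← 0.65·5.076 = 3.300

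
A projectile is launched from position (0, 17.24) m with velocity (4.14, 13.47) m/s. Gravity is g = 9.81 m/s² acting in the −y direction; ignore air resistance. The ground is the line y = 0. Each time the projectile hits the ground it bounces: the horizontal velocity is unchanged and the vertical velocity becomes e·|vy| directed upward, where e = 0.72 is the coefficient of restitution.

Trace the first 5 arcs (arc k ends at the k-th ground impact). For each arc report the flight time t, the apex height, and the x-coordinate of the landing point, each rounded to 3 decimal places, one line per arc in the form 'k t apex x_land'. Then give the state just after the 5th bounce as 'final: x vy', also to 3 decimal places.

Arc 1: start y=17.240, vy=13.470 → t=3.697, apex=26.488, x_land=15.305, impact vy=-22.797
  bounce: vy ← 0.72·22.797 = 16.414
Arc 2: start y=0.000, vy=16.414 → t=3.346, apex=13.731, x_land=29.159, impact vy=-16.414
  bounce: vy ← 0.72·16.414 = 11.818
Arc 3: start y=0.000, vy=11.818 → t=2.409, apex=7.118, x_land=39.134, impact vy=-11.818
  bounce: vy ← 0.72·11.818 = 8.509
Arc 4: start y=0.000, vy=8.509 → t=1.735, apex=3.690, x_land=46.315, impact vy=-8.509
  bounce: vy ← 0.72·8.509 = 6.126
Arc 5: start y=0.000, vy=6.126 → t=1.249, apex=1.913, x_land=51.486, impact vy=-6.126
  bounce: vy ← 0.72·6.126 = 4.411

1 3.697 26.488 15.305
2 3.346 13.731 29.159
3 2.409 7.118 39.134
4 1.735 3.690 46.315
5 1.249 1.913 51.486
final: 51.486 4.411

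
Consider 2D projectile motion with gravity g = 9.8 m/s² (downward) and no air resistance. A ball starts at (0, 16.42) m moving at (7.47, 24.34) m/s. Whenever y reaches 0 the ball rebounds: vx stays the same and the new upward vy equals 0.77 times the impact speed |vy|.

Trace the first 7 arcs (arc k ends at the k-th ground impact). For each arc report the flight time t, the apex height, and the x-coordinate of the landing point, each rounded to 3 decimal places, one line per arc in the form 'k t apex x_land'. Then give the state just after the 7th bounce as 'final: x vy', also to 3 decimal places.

1 5.569 46.646 41.601
2 4.752 27.657 77.095
3 3.659 16.398 104.425
4 2.817 9.722 125.469
5 2.169 5.764 141.673
6 1.670 3.418 154.150
7 1.286 2.026 163.758
final: 163.758 4.853

Arc 1: start y=16.420, vy=24.340 → t=5.569, apex=46.646, x_land=41.601, impact vy=-30.237
  bounce: vy ← 0.77·30.237 = 23.282
Arc 2: start y=0.000, vy=23.282 → t=4.752, apex=27.657, x_land=77.095, impact vy=-23.282
  bounce: vy ← 0.77·23.282 = 17.927
Arc 3: start y=0.000, vy=17.927 → t=3.659, apex=16.398, x_land=104.425, impact vy=-17.927
  bounce: vy ← 0.77·17.927 = 13.804
Arc 4: start y=0.000, vy=13.804 → t=2.817, apex=9.722, x_land=125.469, impact vy=-13.804
  bounce: vy ← 0.77·13.804 = 10.629
Arc 5: start y=0.000, vy=10.629 → t=2.169, apex=5.764, x_land=141.673, impact vy=-10.629
  bounce: vy ← 0.77·10.629 = 8.184
Arc 6: start y=0.000, vy=8.184 → t=1.670, apex=3.418, x_land=154.150, impact vy=-8.184
  bounce: vy ← 0.77·8.184 = 6.302
Arc 7: start y=0.000, vy=6.302 → t=1.286, apex=2.026, x_land=163.758, impact vy=-6.302
  bounce: vy ← 0.77·6.302 = 4.853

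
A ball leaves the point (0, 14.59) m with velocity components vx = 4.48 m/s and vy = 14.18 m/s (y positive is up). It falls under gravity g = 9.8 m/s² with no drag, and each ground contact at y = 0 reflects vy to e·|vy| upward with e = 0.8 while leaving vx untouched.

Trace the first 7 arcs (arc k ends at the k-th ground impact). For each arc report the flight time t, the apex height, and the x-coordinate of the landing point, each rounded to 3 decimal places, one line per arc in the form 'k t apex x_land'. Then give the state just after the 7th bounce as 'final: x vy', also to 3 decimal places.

Arc 1: start y=14.590, vy=14.180 → t=3.699, apex=24.849, x_land=16.571, impact vy=-22.069
  bounce: vy ← 0.8·22.069 = 17.655
Arc 2: start y=0.000, vy=17.655 → t=3.603, apex=15.903, x_land=32.713, impact vy=-17.655
  bounce: vy ← 0.8·17.655 = 14.124
Arc 3: start y=0.000, vy=14.124 → t=2.882, apex=10.178, x_land=45.626, impact vy=-14.124
  bounce: vy ← 0.8·14.124 = 11.299
Arc 4: start y=0.000, vy=11.299 → t=2.306, apex=6.514, x_land=55.957, impact vy=-11.299
  bounce: vy ← 0.8·11.299 = 9.039
Arc 5: start y=0.000, vy=9.039 → t=1.845, apex=4.169, x_land=64.222, impact vy=-9.039
  bounce: vy ← 0.8·9.039 = 7.232
Arc 6: start y=0.000, vy=7.232 → t=1.476, apex=2.668, x_land=70.833, impact vy=-7.232
  bounce: vy ← 0.8·7.232 = 5.785
Arc 7: start y=0.000, vy=5.785 → t=1.181, apex=1.708, x_land=76.123, impact vy=-5.785
  bounce: vy ← 0.8·5.785 = 4.628

1 3.699 24.849 16.571
2 3.603 15.903 32.713
3 2.882 10.178 45.626
4 2.306 6.514 55.957
5 1.845 4.169 64.222
6 1.476 2.668 70.833
7 1.181 1.708 76.123
final: 76.123 4.628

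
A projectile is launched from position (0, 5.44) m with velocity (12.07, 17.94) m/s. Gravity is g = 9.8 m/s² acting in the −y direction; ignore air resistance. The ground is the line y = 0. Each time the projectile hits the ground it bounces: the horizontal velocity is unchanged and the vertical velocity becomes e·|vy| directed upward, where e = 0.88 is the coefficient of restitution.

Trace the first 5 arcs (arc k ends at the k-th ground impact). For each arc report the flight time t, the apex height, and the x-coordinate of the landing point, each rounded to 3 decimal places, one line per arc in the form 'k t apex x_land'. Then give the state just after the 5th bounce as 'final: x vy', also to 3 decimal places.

Arc 1: start y=5.440, vy=17.940 → t=3.943, apex=21.861, x_land=47.590, impact vy=-20.699
  bounce: vy ← 0.88·20.699 = 18.216
Arc 2: start y=0.000, vy=18.216 → t=3.717, apex=16.929, x_land=92.459, impact vy=-18.216
  bounce: vy ← 0.88·18.216 = 16.030
Arc 3: start y=0.000, vy=16.030 → t=3.271, apex=13.110, x_land=131.945, impact vy=-16.030
  bounce: vy ← 0.88·16.030 = 14.106
Arc 4: start y=0.000, vy=14.106 → t=2.879, apex=10.152, x_land=166.692, impact vy=-14.106
  bounce: vy ← 0.88·14.106 = 12.413
Arc 5: start y=0.000, vy=12.413 → t=2.533, apex=7.862, x_land=197.269, impact vy=-12.413
  bounce: vy ← 0.88·12.413 = 10.924

1 3.943 21.861 47.590
2 3.717 16.929 92.459
3 3.271 13.110 131.945
4 2.879 10.152 166.692
5 2.533 7.862 197.269
final: 197.269 10.924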